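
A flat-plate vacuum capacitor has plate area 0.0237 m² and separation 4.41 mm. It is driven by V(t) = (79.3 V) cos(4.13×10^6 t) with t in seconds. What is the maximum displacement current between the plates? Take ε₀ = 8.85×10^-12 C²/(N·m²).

0.0156 A

The displacement current equals the conduction current C dV/dt, which peaks at C V₀ ω.
With C = ε₀A/d = (8.85×10^-12)(0.0237)/(4.41×10^-3) = 4.756×10^-11 F and ω = 4.13×10^6 rad/s, I_d,max = (4.756×10^-11)(79.3)(4.13×10^6) = 0.0156 A.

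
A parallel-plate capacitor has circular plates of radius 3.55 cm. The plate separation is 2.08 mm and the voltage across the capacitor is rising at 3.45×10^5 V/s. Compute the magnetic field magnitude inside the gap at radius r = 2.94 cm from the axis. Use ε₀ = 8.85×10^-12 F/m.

With E = V/d, dE/dt = 1.659×10^8 V/(m·s) and πR² = 3.959×10^-3 m², giving I_d = ε₀ πR² dE/dt = 5.813×10^-6 A.
∮B·dl = μ₀ I_d,enc with I_d,enc = I_d r²/R² = 3.987×10^-6 A; so B = μ₀ I_d,enc/(2πr) = 2.71×10^-11 T.

2.71×10^-11 T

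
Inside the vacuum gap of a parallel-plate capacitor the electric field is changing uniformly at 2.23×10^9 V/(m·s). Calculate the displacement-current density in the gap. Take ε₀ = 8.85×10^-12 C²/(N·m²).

J_d = ε₀ dE/dt = (8.85×10^-12)(2.23×10^9) = 0.0197 A/m².

0.0197 A/m²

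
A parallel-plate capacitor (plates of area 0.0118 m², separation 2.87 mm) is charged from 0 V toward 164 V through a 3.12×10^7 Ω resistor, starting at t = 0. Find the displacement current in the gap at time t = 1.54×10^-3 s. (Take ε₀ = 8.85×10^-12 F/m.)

1.35×10^-6 A

With C = ε₀A/d = (8.85×10^-12)(0.0118)/(2.87×10^-3) = 3.639×10^-11 F, the time constant is τ = RC = 1.135×10^-3 s, so t/τ = 1.357 and e^(−t/τ) = 0.2574.
I_d = I_cond = (V₀/R) e^(−t/τ) = (5.256×10^-6)(0.2574) = 1.35×10^-6 A.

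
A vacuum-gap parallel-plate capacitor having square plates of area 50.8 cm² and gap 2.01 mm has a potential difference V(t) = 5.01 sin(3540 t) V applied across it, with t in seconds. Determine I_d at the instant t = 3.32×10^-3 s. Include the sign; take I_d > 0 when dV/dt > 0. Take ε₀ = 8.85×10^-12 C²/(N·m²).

2.72×10^-7 A

dV/dt = (5.01)(3540)·cos(11.7528) = 1.218×10^4 V/s.
I_d = C dV/dt with C = ε₀A/d = (8.85×10^-12)(5.08×10^-3)/(2.01×10^-3) = 2.237×10^-11 F, so I_d = (2.237×10^-11)(1.218×10^4) = 2.72×10^-7 A.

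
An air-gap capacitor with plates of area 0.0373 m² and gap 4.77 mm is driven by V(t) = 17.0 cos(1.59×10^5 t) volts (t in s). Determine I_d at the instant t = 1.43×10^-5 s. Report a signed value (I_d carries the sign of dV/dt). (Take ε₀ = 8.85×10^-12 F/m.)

C = ε₀A/d = (8.85×10^-12)(0.0373)/(4.77×10^-3) = 6.920×10^-11 F. dV/dt = V₀ω·−sin(ωt); at ωt = 2.2737 rad this factor is -0.7630.
I_d = C dV/dt = (6.920×10^-11)(17.0)(1.59×10^5)(-0.7630) = -1.43×10^-4 A.

-1.43×10^-4 A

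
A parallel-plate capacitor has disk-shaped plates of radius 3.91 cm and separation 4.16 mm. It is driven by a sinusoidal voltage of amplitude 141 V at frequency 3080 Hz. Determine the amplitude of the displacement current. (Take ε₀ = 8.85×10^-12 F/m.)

2.79×10^-5 A

The displacement current equals the conduction current C dV/dt, which peaks at C V₀ ω.
With C = ε₀A/d = (8.85×10^-12)(4.803×10^-3)/(4.16×10^-3) = 1.022×10^-11 F and ω = 2πf = 1.935×10^4 rad/s, I_d,max = (1.022×10^-11)(141)(1.935×10^4) = 2.79×10^-5 A.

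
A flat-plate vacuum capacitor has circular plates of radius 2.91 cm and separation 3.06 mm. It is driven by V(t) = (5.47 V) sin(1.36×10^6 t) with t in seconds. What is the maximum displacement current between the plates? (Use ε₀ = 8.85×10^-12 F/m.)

5.72×10^-5 A

(dE/dt)_max = V₀ω/d = 2.431×10^9 V/(m·s); ω = 1.36×10^6 rad/s.
I_d,max = ε₀ A (dE/dt)_max = (8.85×10^-12)(2.660×10^-3)(2.431×10^9) = 5.72×10^-5 A.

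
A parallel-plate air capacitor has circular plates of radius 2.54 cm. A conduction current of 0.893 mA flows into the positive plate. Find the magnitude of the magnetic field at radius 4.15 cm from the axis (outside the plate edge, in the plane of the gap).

No conduction current crosses the gap, so I_d there equals the 8.93×10^-4 A in the leads.
For r ≥ R the full I_d is enclosed: B = μ₀ I_d/(2πr) = (4π×10^-7)(8.93×10^-4)/(2π·0.0415) = 4.30×10^-9 T.

4.30×10^-9 T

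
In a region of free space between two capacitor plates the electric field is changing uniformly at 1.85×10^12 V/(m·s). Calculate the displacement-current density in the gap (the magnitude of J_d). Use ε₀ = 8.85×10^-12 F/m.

16.4 A/m²

J_d = ε₀ ∂E/∂t, so J_d = 16.4 A/m².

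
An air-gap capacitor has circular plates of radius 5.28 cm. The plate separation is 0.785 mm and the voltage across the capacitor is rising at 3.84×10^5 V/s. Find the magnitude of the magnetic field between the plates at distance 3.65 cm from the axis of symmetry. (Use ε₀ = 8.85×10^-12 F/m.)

9.93×10^-11 T

dE/dt = (dV/dt)/d = 4.892×10^8 V/(m·s); I_d = ε₀(πR²)(dE/dt) = (8.85×10^-12)(8.758×10^-3)(4.892×10^8) = 3.792×10^-5 A.
An Ampèrian loop of radius r encloses a fraction (r/R)² of I_d. Then B·2πr = μ₀ I_d (r/R)², giving B = μ₀ I_d r/(2πR²) = 9.93×10^-11 T.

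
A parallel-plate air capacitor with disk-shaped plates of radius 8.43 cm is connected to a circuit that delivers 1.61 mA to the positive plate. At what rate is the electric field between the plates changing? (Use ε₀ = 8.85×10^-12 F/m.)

By continuity, I_d in the gap equals the 1.61 mA flowing in the wire.
Then dE/dt = I_d/(ε₀A) = 8.15×10^9 V/(m·s).

8.15×10^9 V/(m·s)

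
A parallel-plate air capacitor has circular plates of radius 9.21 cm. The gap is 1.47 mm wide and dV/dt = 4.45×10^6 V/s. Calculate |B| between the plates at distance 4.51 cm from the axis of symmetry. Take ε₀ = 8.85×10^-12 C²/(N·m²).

7.59×10^-10 T

I_d = C dV/dt with C = ε₀πR²/d = 1.604×10^-10 F, so I_d = (1.604×10^-10)(4.45×10^6) = 7.138×10^-4 A.
For r < R the Ampère–Maxwell law gives B(2πr) = μ₀ I_d (r²/R²), so B = μ₀ I_d r/(2πR²) = (4π×10^-7)(7.138×10^-4)(0.0451)/(2π·0.0921²) = 7.59×10^-10 T.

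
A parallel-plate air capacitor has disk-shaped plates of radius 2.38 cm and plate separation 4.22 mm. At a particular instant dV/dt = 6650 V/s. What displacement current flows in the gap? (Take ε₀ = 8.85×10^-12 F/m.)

2.48×10^-8 A

C = ε₀A/d = (8.85×10^-12)(1.780×10^-3)/(4.22×10^-3) = 3.733×10^-12 F.
I_d = C dV/dt = (3.733×10^-12)(6650) = 2.48×10^-8 A.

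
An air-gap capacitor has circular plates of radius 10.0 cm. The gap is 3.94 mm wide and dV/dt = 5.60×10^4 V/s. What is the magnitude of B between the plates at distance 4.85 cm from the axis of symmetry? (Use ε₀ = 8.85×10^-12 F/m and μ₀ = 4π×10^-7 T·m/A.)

3.83×10^-12 T

I_d = C dV/dt with C = ε₀πR²/d = 7.058×10^-11 F, so I_d = (7.058×10^-11)(5.60×10^4) = 3.952×10^-6 A.
∮B·dl = μ₀ I_d,enc with I_d,enc = I_d r²/R² = 9.296×10^-7 A; so B = μ₀ I_d,enc/(2πr) = 3.83×10^-12 T.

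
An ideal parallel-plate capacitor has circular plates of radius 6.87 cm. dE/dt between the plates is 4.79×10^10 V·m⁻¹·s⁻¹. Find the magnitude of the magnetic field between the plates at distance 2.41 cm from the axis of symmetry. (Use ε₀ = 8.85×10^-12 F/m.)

6.42×10^-9 T

I_d = ε₀ dΦ_E/dt = ε₀ πR² (dE/dt) = (8.85×10^-12)(0.01483)(4.79×10^10) = 6.287×10^-3 A through the full plate area.
∮B·dl = μ₀ I_d,enc with I_d,enc = I_d r²/R² = 7.737×10^-4 A; so B = μ₀ I_d,enc/(2πr) = 6.42×10^-9 T.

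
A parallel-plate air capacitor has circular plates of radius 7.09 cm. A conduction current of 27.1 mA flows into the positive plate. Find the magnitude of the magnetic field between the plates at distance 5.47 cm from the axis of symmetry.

5.90×10^-8 T

No conduction current crosses the gap, so I_d there equals the 0.0271 A in the leads.
∮B·dl = μ₀ I_d,enc with I_d,enc = I_d r²/R² = 0.01613 A; so B = μ₀ I_d,enc/(2πr) = 5.90×10^-8 T.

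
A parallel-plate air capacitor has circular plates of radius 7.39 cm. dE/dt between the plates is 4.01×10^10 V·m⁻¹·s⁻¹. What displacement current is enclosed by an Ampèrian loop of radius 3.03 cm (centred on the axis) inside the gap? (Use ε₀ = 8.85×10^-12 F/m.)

1.02×10^-3 A

Through the whole plate area (πR² = 0.01716 m²), I_d = ε₀ πR² dE/dt = 6.090×10^-3 A.
The field is uniform, so I_d,enc = I_d (r/R)² = (6.090×10^-3)(3.03/7.39)² = 1.02×10^-3 A.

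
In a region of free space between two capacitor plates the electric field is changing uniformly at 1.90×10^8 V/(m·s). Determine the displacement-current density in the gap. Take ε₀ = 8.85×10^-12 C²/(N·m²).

1.68×10^-3 A/m²

The displacement-current density is ε₀ ∂E/∂t = (8.85×10^-12)(1.90×10^8) = 1.68×10^-3 A/m².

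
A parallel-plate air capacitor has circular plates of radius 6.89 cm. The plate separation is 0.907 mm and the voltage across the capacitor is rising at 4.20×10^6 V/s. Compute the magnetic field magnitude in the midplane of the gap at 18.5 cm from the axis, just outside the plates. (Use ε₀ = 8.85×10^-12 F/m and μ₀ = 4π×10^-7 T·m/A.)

dE/dt = (dV/dt)/d = 4.631×10^9 V/(m·s); I_d = ε₀(πR²)(dE/dt) = (8.85×10^-12)(0.01491)(4.631×10^9) = 6.111×10^-4 A.
For r ≥ R the full I_d is enclosed: B = μ₀ I_d/(2πr) = (4π×10^-7)(6.111×10^-4)/(2π·0.185) = 6.61×10^-10 T.

6.61×10^-10 T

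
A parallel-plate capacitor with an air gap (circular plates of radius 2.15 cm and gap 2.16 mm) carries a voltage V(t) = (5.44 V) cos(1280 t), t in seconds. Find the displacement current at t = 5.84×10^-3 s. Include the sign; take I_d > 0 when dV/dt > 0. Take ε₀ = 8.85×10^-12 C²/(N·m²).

dV/dt = (5.44)(1280)·−sin(7.4752) = -6470 V/s.
I_d = C dV/dt with C = ε₀A/d = (8.85×10^-12)(1.452×10^-3)/(2.16×10^-3) = 5.949×10^-12 F, so I_d = (5.949×10^-12)(-6470) = -3.85×10^-8 A.

-3.85×10^-8 A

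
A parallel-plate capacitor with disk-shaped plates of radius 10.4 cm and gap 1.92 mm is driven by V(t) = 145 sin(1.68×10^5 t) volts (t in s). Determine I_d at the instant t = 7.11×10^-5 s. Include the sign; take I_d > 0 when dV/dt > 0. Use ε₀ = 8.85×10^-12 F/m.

3.10×10^-3 A

dV/dt = (145)(1.68×10^5)·cos(11.9448) = 1.980×10^7 V/s.
I_d = C dV/dt with C = ε₀A/d = (8.85×10^-12)(0.03398)/(1.92×10^-3) = 1.566×10^-10 F, so I_d = (1.566×10^-10)(1.980×10^7) = 3.10×10^-3 A.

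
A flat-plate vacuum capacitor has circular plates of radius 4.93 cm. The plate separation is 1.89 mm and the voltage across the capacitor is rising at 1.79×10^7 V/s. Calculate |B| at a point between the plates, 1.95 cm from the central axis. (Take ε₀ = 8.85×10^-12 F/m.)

1.03×10^-9 T

With E = V/d, dE/dt = 9.471×10^9 V/(m·s) and πR² = 7.636×10^-3 m², giving I_d = ε₀ πR² dE/dt = 6.400×10^-4 A.
∮B·dl = μ₀ I_d,enc with I_d,enc = I_d r²/R² = 1.001×10^-4 A; so B = μ₀ I_d,enc/(2πr) = 1.03×10^-9 T.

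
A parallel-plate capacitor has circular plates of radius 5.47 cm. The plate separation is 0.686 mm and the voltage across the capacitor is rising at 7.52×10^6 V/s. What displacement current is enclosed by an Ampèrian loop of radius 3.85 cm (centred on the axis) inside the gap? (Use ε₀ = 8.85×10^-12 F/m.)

4.52×10^-4 A

With E = V/d, dE/dt = 1.096×10^10 V/(m·s) and πR² = 9.400×10^-3 m², giving I_d = ε₀ πR² dE/dt = 9.118×10^-4 A.
Through an area πr² the displacement current is I_d·(πr²/πR²) = I_d (r/R)² = 4.52×10^-4 A.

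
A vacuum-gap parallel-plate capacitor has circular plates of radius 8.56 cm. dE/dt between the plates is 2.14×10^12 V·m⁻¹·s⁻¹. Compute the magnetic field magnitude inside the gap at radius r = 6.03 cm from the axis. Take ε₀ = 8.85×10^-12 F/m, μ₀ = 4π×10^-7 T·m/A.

I_d = ε₀ dΦ_E/dt = ε₀ πR² (dE/dt) = (8.85×10^-12)(0.02302)(2.14×10^12) = 0.4360 A through the full plate area.
∮B·dl = μ₀ I_d,enc with I_d,enc = I_d r²/R² = 0.2164 A; so B = μ₀ I_d,enc/(2πr) = 7.18×10^-7 T.

7.18×10^-7 T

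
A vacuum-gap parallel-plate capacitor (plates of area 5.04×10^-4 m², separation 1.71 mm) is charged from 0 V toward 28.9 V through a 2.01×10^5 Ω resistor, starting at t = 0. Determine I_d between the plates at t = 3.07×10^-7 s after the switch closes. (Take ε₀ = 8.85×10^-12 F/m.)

8.01×10^-5 A

C = ε₀A/d = (8.85×10^-12)(5.04×10^-4)/(1.71×10^-3) = 2.608×10^-12 F, so τ = RC = 5.242×10^-7 s.
The conduction current is I(t) = (V₀/R) e^(−t/τ), and the displacement current between the plates equals it.
t/τ = 0.5857; I_d = (28.9/2.01×10^5) · e^(−0.5857) = (1.438×10^-4)(0.5567) = 8.01×10^-5 A.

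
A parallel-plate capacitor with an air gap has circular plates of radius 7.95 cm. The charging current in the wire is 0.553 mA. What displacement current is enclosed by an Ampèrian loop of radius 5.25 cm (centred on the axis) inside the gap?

No conduction current crosses the gap, so I_d there equals the 5.53×10^-4 A in the leads.
Since J_d is uniform, the enclosed fraction is (r/R)² = 0.4361, giving I_d,enc = 2.41×10^-4 A.

2.41×10^-4 A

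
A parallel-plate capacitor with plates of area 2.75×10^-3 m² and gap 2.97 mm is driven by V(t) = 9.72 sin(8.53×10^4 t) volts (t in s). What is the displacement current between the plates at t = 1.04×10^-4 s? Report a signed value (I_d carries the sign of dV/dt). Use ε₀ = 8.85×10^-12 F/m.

dE/dt = (V₀ω/d)·cos(ωt) with ωt = 8.8712 rad: (9.72)(8.53×10^4)(-0.8506)/(2.97×10^-3) = -2.375×10^8 V/(m·s).
I_d = ε₀ A dE/dt = (8.85×10^-12)(2.75×10^-3)(-2.375×10^8) = -5.78×10^-6 A.

-5.78×10^-6 A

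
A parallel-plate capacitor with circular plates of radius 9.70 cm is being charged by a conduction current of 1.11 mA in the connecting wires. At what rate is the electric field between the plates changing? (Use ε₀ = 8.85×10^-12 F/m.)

By continuity, I_d in the gap equals the 1.11 mA flowing in the wire.
Since I_d = ε₀ A dE/dt, dE/dt = I_d/(ε₀A) = (1.11×10^-3)/((8.85×10^-12)(0.02956)) = 4.24×10^9 V/(m·s).

4.24×10^9 V/(m·s)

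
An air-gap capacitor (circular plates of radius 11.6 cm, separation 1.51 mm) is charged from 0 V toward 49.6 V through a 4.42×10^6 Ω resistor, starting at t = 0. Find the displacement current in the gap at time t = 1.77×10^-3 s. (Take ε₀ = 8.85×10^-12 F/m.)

C = ε₀A/d = (8.85×10^-12)(0.04227)/(1.51×10^-3) = 2.477×10^-10 F, so τ = RC = 1.095×10^-3 s.
The conduction current is I(t) = (V₀/R) e^(−t/τ), and the displacement current between the plates equals it.
t/τ = 1.616; I_d = (49.6/4.42×10^6) · e^(−1.616) = (1.122×10^-5)(0.1987) = 2.23×10^-6 A.

2.23×10^-6 A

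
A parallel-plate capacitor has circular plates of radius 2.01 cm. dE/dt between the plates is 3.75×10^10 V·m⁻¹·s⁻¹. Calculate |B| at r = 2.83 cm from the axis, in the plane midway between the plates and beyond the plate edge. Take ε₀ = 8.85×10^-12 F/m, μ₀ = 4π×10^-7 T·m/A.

2.98×10^-9 T

Total displacement current: I_d = ε₀(πR²)(dE/dt) = (8.85×10^-12)(1.269×10^-3)(3.75×10^10) = 4.211×10^-4 A.
For r ≥ R the full I_d is enclosed: B = μ₀ I_d/(2πr) = (4π×10^-7)(4.211×10^-4)/(2π·0.0283) = 2.98×10^-9 T.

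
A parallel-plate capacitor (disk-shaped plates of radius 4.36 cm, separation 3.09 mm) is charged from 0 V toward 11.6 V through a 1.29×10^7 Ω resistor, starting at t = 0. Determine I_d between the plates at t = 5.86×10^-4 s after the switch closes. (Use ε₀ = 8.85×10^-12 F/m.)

6.32×10^-8 A

C = ε₀A/d = (8.85×10^-12)(5.972×10^-3)/(3.09×10^-3) = 1.710×10^-11 F, so τ = RC = 2.206×10^-4 s.
The conduction current is I(t) = (V₀/R) e^(−t/τ), and the displacement current between the plates equals it.
t/τ = 2.656; I_d = (11.6/1.29×10^7) · e^(−2.656) = (8.992×10^-7)(0.07023) = 6.32×10^-8 A.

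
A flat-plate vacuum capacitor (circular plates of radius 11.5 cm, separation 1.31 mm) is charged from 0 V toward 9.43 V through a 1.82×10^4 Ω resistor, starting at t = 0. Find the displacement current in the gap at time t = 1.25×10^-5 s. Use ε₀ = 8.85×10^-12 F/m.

4.48×10^-5 A

C = ε₀A/d = (8.85×10^-12)(0.04155)/(1.31×10^-3) = 2.807×10^-10 F and τ = RC = 5.109×10^-6 s. I_d in the gap equals the RC charging current.
I_d(t) = (V₀/R) e^(−t/τ) = 5.181×10^-4 · e^(−2.447) = 4.48×10^-5 A.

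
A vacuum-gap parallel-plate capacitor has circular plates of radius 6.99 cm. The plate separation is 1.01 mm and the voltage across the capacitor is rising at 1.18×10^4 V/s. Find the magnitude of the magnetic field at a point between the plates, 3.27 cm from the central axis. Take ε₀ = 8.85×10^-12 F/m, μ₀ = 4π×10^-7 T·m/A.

2.12×10^-12 T

dE/dt = (dV/dt)/d = 1.168×10^7 V/(m·s); I_d = ε₀(πR²)(dE/dt) = (8.85×10^-12)(0.01535)(1.168×10^7) = 1.587×10^-6 A.
For r < R the Ampère–Maxwell law gives B(2πr) = μ₀ I_d (r²/R²), so B = μ₀ I_d r/(2πR²) = (4π×10^-7)(1.587×10^-6)(0.0327)/(2π·0.0699²) = 2.12×10^-12 T.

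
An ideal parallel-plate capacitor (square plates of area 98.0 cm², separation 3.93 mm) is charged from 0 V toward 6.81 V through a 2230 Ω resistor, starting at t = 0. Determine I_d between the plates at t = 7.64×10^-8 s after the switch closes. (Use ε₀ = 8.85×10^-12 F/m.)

C = ε₀A/d = (8.85×10^-12)(9.80×10^-3)/(3.93×10^-3) = 2.207×10^-11 F and τ = RC = 4.922×10^-8 s. I_d in the gap equals the RC charging current.
I_d(t) = (V₀/R) e^(−t/τ) = 3.054×10^-3 · e^(−1.552) = 6.47×10^-4 A.

6.47×10^-4 A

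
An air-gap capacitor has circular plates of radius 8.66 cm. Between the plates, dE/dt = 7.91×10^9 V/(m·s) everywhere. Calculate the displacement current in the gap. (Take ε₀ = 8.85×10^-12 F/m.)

The displacement current is ε₀ times dΦ_E/dt = ε₀ A dE/dt = (8.85×10^-12)(0.02356)(7.91×10^9) = 1.65×10^-3 A.

1.65×10^-3 A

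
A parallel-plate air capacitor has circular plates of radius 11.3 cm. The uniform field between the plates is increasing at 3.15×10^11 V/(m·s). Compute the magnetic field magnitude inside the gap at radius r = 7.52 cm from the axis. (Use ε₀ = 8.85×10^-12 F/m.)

1.32×10^-7 T

Total displacement current: I_d = ε₀(πR²)(dE/dt) = (8.85×10^-12)(0.04011)(3.15×10^11) = 0.1118 A.
∮B·dl = μ₀ I_d,enc with I_d,enc = I_d r²/R² = 0.04951 A; so B = μ₀ I_d,enc/(2πr) = 1.32×10^-7 T.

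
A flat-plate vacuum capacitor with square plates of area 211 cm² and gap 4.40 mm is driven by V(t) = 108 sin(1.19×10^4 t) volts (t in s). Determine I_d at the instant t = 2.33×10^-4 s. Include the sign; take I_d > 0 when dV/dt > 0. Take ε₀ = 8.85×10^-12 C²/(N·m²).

dV/dt = (108)(1.19×10^4)·cos(2.7727) = -1.199×10^6 V/s.
I_d = C dV/dt with C = ε₀A/d = (8.85×10^-12)(0.0211)/(4.40×10^-3) = 4.244×10^-11 F, so I_d = (4.244×10^-11)(-1.199×10^6) = -5.09×10^-5 A.

-5.09×10^-5 A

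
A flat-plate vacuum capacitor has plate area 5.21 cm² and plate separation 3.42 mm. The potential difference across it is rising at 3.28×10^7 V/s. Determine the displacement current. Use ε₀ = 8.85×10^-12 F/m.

The field between the plates is E = V/d, so dE/dt = (3.28×10^7)/(3.42×10^-3 m) = 9.591×10^9 V/(m·s).
I_d = ε₀ A (dE/dt) = (8.85×10^-12)(5.21×10^-4)(9.591×10^9) = 4.42×10^-5 A.

4.42×10^-5 A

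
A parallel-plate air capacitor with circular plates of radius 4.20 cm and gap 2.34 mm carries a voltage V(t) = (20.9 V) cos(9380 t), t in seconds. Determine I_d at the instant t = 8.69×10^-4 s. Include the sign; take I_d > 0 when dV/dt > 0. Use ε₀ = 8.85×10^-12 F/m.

dV/dt = (20.9)(9380)·−sin(8.15122) = -1.874×10^5 V/s.
I_d = C dV/dt with C = ε₀A/d = (8.85×10^-12)(5.542×10^-3)/(2.34×10^-3) = 2.096×10^-11 F, so I_d = (2.096×10^-11)(-1.874×10^5) = -3.93×10^-6 A.

-3.93×10^-6 A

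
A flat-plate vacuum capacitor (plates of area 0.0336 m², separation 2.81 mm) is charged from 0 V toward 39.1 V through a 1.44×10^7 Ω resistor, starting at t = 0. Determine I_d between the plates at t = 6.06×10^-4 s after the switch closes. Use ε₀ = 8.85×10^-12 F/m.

With C = ε₀A/d = (8.85×10^-12)(0.0336)/(2.81×10^-3) = 1.058×10^-10 F, the time constant is τ = RC = 1.524×10^-3 s, so t/τ = 0.3976 and e^(−t/τ) = 0.6719.
I_d = I_cond = (V₀/R) e^(−t/τ) = (2.715×10^-6)(0.6719) = 1.82×10^-6 A.

1.82×10^-6 A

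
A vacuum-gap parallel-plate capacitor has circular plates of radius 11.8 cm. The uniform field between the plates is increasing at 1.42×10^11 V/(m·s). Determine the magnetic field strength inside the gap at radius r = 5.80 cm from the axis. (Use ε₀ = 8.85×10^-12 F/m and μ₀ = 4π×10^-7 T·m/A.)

4.58×10^-8 T

Through the whole plate area (πR² = 0.04374 m²), I_d = ε₀ πR² dE/dt = 0.05497 A.
For r < R the Ampère–Maxwell law gives B(2πr) = μ₀ I_d (r²/R²), so B = μ₀ I_d r/(2πR²) = (4π×10^-7)(0.05497)(0.0580)/(2π·0.118²) = 4.58×10^-8 T.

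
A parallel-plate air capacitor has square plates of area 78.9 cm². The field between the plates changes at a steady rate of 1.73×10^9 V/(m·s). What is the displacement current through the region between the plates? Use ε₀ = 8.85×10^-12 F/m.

The displacement current is ε₀ times dΦ_E/dt = ε₀ A dE/dt = (8.85×10^-12)(7.89×10^-3)(1.73×10^9) = 1.21×10^-4 A.

1.21×10^-4 A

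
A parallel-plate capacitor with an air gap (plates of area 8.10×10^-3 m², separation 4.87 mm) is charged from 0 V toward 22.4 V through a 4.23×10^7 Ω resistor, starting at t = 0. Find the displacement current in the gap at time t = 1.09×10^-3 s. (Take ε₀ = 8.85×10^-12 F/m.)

C = ε₀A/d = (8.85×10^-12)(8.10×10^-3)/(4.87×10^-3) = 1.472×10^-11 F, so τ = RC = 6.227×10^-4 s.
The conduction current is I(t) = (V₀/R) e^(−t/τ), and the displacement current between the plates equals it.
t/τ = 1.750; I_d = (22.4/4.23×10^7) · e^(−1.750) = (5.296×10^-7)(0.1738) = 9.20×10^-8 A.

9.20×10^-8 A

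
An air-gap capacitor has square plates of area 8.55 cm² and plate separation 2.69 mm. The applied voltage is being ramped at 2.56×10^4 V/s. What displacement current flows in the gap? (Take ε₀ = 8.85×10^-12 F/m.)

7.20×10^-8 A

C = ε₀A/d = (8.85×10^-12)(8.55×10^-4)/(2.69×10^-3) = 2.813×10^-12 F.
I_d = C dV/dt = (2.813×10^-12)(2.56×10^4) = 7.20×10^-8 A.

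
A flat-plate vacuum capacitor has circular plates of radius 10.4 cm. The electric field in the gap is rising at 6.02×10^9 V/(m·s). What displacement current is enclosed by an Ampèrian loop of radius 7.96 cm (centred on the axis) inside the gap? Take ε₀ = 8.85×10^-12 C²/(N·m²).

Through the whole plate area (πR² = 0.03398 m²), I_d = ε₀ πR² dE/dt = 1.810×10^-3 A.
Since J_d is uniform, the enclosed fraction is (r/R)² = 0.5858, giving I_d,enc = 1.06×10^-3 A.

1.06×10^-3 A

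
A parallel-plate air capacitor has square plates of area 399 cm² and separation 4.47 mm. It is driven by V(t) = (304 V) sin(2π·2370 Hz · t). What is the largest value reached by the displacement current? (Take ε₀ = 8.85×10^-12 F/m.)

The displacement current equals the conduction current C dV/dt, which peaks at C V₀ ω.
With C = ε₀A/d = (8.85×10^-12)(0.0399)/(4.47×10^-3) = 7.900×10^-11 F and ω = 2πf = 1.489×10^4 rad/s, I_d,max = (7.900×10^-11)(304)(1.489×10^4) = 3.58×10^-4 A.

3.58×10^-4 A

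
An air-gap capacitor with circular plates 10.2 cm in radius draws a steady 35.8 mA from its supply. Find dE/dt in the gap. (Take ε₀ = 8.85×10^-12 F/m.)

1.24×10^11 V/(m·s)

By continuity, I_d in the gap equals the 35.8 mA flowing in the wire.
Then dE/dt = I_d/(ε₀A) = 1.24×10^11 V/(m·s).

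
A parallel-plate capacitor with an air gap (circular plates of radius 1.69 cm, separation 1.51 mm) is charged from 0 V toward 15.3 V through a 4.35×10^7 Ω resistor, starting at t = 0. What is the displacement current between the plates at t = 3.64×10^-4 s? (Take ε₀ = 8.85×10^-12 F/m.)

7.16×10^-8 A

With C = ε₀A/d = (8.85×10^-12)(8.973×10^-4)/(1.51×10^-3) = 5.259×10^-12 F, the time constant is τ = RC = 2.288×10^-4 s, so t/τ = 1.591 and e^(−t/τ) = 0.2037.
I_d = I_cond = (V₀/R) e^(−t/τ) = (3.517×10^-7)(0.2037) = 7.16×10^-8 A.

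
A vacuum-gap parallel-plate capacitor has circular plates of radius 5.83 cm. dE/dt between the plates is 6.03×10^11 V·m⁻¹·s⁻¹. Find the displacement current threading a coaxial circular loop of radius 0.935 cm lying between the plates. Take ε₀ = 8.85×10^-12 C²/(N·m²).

1.47×10^-3 A

I_d = ε₀ dΦ_E/dt = ε₀ πR² (dE/dt) = (8.85×10^-12)(0.01068)(6.03×10^11) = 0.05699 A through the full plate area.
Since J_d is uniform, the enclosed fraction is (r/R)² = 0.02572, giving I_d,enc = 1.47×10^-3 A.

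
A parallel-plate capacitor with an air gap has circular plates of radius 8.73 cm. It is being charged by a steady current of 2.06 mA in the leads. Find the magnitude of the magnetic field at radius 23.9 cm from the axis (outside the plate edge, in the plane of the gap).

1.72×10^-9 T

No conduction current crosses the gap, so I_d there equals the 2.06×10^-3 A in the leads.
For r ≥ R the full I_d is enclosed: B = μ₀ I_d/(2πr) = (4π×10^-7)(2.06×10^-3)/(2π·0.239) = 1.72×10^-9 T.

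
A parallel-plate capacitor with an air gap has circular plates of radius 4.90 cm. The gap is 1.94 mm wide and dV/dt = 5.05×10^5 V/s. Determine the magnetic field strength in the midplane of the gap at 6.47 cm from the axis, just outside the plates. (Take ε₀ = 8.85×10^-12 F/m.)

5.37×10^-11 T

I_d = C dV/dt with C = ε₀πR²/d = 3.441×10^-11 F, so I_d = (3.441×10^-11)(5.05×10^5) = 1.738×10^-5 A.
For r ≥ R the full I_d is enclosed: B = μ₀ I_d/(2πr) = (4π×10^-7)(1.738×10^-5)/(2π·0.0647) = 5.37×10^-11 T.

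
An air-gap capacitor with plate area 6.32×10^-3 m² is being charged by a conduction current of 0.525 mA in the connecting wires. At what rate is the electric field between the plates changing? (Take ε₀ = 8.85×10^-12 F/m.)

Charge continuity gives I_d = I = 5.25×10^-4 A between the plates.
Inverting I_d = ε₀ A dE/dt gives dE/dt = 5.25×10^-4 / (8.85×10^-12 · 6.32×10^-3) = 9.39×10^9 V/(m·s).

9.39×10^9 V/(m·s)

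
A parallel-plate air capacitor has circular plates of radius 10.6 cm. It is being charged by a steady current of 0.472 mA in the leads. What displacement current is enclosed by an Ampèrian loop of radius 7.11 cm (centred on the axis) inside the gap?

2.12×10^-4 A

No conduction current crosses the gap, so I_d there equals the 4.72×10^-4 A in the leads.
Through an area πr² the displacement current is I_d·(πr²/πR²) = I_d (r/R)² = 2.12×10^-4 A.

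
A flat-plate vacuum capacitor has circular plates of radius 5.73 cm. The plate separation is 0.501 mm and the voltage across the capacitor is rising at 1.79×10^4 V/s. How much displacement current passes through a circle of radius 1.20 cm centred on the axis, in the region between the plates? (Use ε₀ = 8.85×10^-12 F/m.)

1.43×10^-7 A

With E = V/d, dE/dt = 3.573×10^7 V/(m·s) and πR² = 0.01031 m², giving I_d = ε₀ πR² dE/dt = 3.260×10^-6 A.
Through an area πr² the displacement current is I_d·(πr²/πR²) = I_d (r/R)² = 1.43×10^-7 A.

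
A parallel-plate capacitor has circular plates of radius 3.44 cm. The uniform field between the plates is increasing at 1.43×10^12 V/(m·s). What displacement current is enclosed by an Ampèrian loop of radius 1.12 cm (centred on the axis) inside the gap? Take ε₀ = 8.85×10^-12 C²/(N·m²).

4.99×10^-3 A

Through the whole plate area (πR² = 3.718×10^-3 m²), I_d = ε₀ πR² dE/dt = 0.04705 A.
Through an area πr² the displacement current is I_d·(πr²/πR²) = I_d (r/R)² = 4.99×10^-3 A.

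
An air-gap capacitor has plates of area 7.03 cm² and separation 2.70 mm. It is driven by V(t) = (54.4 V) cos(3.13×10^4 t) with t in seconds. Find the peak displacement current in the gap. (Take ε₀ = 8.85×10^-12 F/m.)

The displacement current equals the conduction current C dV/dt, which peaks at C V₀ ω.
With C = ε₀A/d = (8.85×10^-12)(7.03×10^-4)/(2.70×10^-3) = 2.304×10^-12 F and ω = 3.13×10^4 rad/s, I_d,max = (2.304×10^-12)(54.4)(3.13×10^4) = 3.92×10^-6 A.

3.92×10^-6 A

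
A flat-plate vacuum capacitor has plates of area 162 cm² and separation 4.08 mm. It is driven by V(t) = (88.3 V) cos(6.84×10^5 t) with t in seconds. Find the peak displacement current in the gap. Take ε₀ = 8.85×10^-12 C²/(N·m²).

(dE/dt)_max = V₀ω/d = 1.480×10^10 V/(m·s); ω = 6.84×10^5 rad/s.
I_d,max = ε₀ A (dE/dt)_max = (8.85×10^-12)(0.0162)(1.480×10^10) = 2.12×10^-3 A.

2.12×10^-3 A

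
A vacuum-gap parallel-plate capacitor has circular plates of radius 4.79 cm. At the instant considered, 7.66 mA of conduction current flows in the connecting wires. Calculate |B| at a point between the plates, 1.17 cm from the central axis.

Between the plates the displacement current equals the wire current: I_d = 7.66 mA = 7.66×10^-3 A.
For r < R the Ampère–Maxwell law gives B(2πr) = μ₀ I_d (r²/R²), so B = μ₀ I_d r/(2πR²) = (4π×10^-7)(7.66×10^-3)(0.0117)/(2π·0.0479²) = 7.81×10^-9 T.

7.81×10^-9 T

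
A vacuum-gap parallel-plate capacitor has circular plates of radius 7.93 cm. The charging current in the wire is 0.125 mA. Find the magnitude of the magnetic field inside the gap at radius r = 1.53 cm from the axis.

6.08×10^-11 T

No conduction current crosses the gap, so I_d there equals the 1.25×10^-4 A in the leads.
An Ampèrian loop of radius r encloses a fraction (r/R)² of I_d. Then B·2πr = μ₀ I_d (r/R)², giving B = μ₀ I_d r/(2πR²) = 6.08×10^-11 T.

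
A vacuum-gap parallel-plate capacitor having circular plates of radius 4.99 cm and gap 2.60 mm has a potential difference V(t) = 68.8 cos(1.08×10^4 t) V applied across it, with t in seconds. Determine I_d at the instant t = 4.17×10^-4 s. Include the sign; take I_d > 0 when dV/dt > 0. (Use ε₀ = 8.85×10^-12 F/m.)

1.94×10^-5 A

dV/dt = (68.8)(1.08×10^4)·−sin(4.5036) = 7.269×10^5 V/s.
I_d = C dV/dt with C = ε₀A/d = (8.85×10^-12)(7.823×10^-3)/(2.60×10^-3) = 2.663×10^-11 F, so I_d = (2.663×10^-11)(7.269×10^5) = 1.94×10^-5 A.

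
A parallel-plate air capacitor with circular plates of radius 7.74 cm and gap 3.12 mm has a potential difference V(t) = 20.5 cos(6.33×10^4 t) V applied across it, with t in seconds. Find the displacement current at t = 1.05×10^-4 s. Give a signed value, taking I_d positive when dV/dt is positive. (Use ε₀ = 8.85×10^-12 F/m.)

-2.46×10^-5 A

dV/dt = (20.5)(6.33×10^4)·−sin(6.6465) = -4.612×10^5 V/s.
I_d = C dV/dt with C = ε₀A/d = (8.85×10^-12)(0.01882)/(3.12×10^-3) = 5.338×10^-11 F, so I_d = (5.338×10^-11)(-4.612×10^5) = -2.46×10^-5 A.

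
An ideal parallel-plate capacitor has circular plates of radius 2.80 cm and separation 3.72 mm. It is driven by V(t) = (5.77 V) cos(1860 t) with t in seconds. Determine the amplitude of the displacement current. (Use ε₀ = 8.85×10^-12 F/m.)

(dE/dt)_max = V₀ω/d = 2.885×10^6 V/(m·s); ω = 1860 rad/s.
I_d,max = ε₀ A (dE/dt)_max = (8.85×10^-12)(2.463×10^-3)(2.885×10^6) = 6.29×10^-8 A.

6.29×10^-8 A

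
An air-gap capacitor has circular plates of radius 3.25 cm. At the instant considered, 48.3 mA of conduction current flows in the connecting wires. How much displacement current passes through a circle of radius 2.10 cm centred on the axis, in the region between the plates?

Between the plates the displacement current equals the wire current: I_d = 48.3 mA = 0.0483 A.
Since J_d is uniform, the enclosed fraction is (r/R)² = 0.4175, giving I_d,enc = 0.0202 A.

0.0202 A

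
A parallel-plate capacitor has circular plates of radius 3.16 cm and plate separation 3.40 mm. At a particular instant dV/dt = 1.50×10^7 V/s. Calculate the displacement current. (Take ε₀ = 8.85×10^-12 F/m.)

The displacement current equals the charging current C dV/dt. With C = ε₀A/d = (8.85×10^-12)(3.137×10^-3)/(3.40×10^-3) = 8.165×10^-12 F, I_d = (8.165×10^-12)(1.50×10^7) = 1.22×10^-4 A.

1.22×10^-4 A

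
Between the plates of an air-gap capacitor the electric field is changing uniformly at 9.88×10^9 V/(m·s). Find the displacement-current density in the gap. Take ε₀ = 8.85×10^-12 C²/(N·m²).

J_d = ε₀ ∂E/∂t, so J_d = 0.0874 A/m².

0.0874 A/m²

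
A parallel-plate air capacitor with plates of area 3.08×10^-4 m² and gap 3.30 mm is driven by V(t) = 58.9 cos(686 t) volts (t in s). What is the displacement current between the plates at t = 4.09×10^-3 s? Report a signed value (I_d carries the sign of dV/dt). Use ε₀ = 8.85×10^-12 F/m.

C = ε₀A/d = (8.85×10^-12)(3.08×10^-4)/(3.30×10^-3) = 8.260×10^-13 F. dV/dt = V₀ω·−sin(ωt); at ωt = 2.80574 rad this factor is -0.3296.
I_d = C dV/dt = (8.260×10^-13)(58.9)(686)(-0.3296) = -1.10×10^-8 A.

-1.10×10^-8 A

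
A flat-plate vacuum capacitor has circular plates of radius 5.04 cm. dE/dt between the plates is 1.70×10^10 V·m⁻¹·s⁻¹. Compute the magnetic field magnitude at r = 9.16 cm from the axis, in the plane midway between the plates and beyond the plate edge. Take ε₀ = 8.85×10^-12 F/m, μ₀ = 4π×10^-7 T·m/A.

2.62×10^-9 T

I_d = ε₀ dΦ_E/dt = ε₀ πR² (dE/dt) = (8.85×10^-12)(7.980×10^-3)(1.70×10^10) = 1.201×10^-3 A through the full plate area.
Outside the plates the loop encloses all of I_d, so B·2πr = μ₀ I_d and B = 2.62×10^-9 T.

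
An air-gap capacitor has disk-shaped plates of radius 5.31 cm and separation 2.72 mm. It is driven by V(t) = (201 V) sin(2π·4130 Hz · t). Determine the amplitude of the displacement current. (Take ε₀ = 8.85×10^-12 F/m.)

1.50×10^-4 A

C = ε₀A/d = (8.85×10^-12)(8.858×10^-3)/(2.72×10^-3) = 2.882×10^-11 F; ω = 2πf = 2.595×10^4 rad/s.
I_d = C dV/dt, so |I_d|_max = C V₀ ω = (2.882×10^-11)(201)(2.595×10^4) = 1.50×10^-4 A.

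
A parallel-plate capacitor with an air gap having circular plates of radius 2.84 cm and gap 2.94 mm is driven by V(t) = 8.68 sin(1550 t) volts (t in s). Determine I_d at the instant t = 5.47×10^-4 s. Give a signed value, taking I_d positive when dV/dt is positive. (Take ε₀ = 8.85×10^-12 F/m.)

dE/dt = (V₀ω/d)·cos(ωt) with ωt = 0.84785 rad: (8.68)(1550)(0.6616)/(2.94×10^-3) = 3.028×10^6 V/(m·s).
I_d = ε₀ A dE/dt = (8.85×10^-12)(2.534×10^-3)(3.028×10^6) = 6.79×10^-8 A.

6.79×10^-8 A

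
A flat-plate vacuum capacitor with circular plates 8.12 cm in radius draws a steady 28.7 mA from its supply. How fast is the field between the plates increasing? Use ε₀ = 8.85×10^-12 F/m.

1.57×10^11 V/(m·s)

By continuity, I_d in the gap equals the 28.7 mA flowing in the wire.
Then dE/dt = I_d/(ε₀A) = 1.57×10^11 V/(m·s).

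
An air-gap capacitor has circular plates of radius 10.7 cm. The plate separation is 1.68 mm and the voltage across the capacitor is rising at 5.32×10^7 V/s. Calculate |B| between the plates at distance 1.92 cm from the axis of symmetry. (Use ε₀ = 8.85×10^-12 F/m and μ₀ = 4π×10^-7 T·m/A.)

I_d = C dV/dt with C = ε₀πR²/d = 1.895×10^-10 F, so I_d = (1.895×10^-10)(5.32×10^7) = 0.01008 A.
An Ampèrian loop of radius r encloses a fraction (r/R)² of I_d. Then B·2πr = μ₀ I_d (r/R)², giving B = μ₀ I_d r/(2πR²) = 3.38×10^-9 T.

3.38×10^-9 T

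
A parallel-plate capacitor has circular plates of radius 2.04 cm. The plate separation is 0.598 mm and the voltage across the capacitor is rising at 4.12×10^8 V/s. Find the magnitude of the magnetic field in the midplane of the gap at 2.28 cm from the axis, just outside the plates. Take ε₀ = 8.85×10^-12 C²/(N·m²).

I_d = C dV/dt with C = ε₀πR²/d = 1.934×10^-11 F, so I_d = (1.934×10^-11)(4.12×10^8) = 7.968×10^-3 A.
With r > R the enclosed displacement current is the full I_d; B = μ₀ I_d / (2πr) = 6.99×10^-8 T.

6.99×10^-8 T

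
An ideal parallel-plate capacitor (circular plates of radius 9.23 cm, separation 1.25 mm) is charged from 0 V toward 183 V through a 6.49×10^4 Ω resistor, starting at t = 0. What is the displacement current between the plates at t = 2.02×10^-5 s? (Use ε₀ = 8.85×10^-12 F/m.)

5.46×10^-4 A

With C = ε₀A/d = (8.85×10^-12)(0.02676)/(1.25×10^-3) = 1.895×10^-10 F, the time constant is τ = RC = 1.230×10^-5 s, so t/τ = 1.642 and e^(−t/τ) = 0.1936.
I_d = I_cond = (V₀/R) e^(−t/τ) = (2.820×10^-3)(0.1936) = 5.46×10^-4 A.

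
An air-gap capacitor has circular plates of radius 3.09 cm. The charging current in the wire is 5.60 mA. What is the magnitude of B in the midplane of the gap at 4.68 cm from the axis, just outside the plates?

2.39×10^-8 T

No conduction current crosses the gap, so I_d there equals the 5.60×10^-3 A in the leads.
With r > R the enclosed displacement current is the full I_d; B = μ₀ I_d / (2πr) = 2.39×10^-8 T.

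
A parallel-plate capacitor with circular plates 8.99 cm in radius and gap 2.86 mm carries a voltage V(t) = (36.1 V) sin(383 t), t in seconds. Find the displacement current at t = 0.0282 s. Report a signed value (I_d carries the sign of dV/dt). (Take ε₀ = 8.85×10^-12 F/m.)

-2.10×10^-7 A

dE/dt = (V₀ω/d)·cos(ωt) with ωt = 10.8006 rad: (36.1)(383)(-0.1937)/(2.86×10^-3) = -9.364×10^5 V/(m·s).
I_d = ε₀ A dE/dt = (8.85×10^-12)(0.02539)(-9.364×10^5) = -2.10×10^-7 A.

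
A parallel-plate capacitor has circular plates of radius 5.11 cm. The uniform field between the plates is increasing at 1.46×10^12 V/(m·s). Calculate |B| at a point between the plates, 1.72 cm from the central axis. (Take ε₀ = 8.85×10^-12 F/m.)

Total displacement current: I_d = ε₀(πR²)(dE/dt) = (8.85×10^-12)(8.203×10^-3)(1.46×10^12) = 0.1060 A.
For r < R the Ampère–Maxwell law gives B(2πr) = μ₀ I_d (r²/R²), so B = μ₀ I_d r/(2πR²) = (4π×10^-7)(0.1060)(0.0172)/(2π·0.0511²) = 1.40×10^-7 T.

1.40×10^-7 T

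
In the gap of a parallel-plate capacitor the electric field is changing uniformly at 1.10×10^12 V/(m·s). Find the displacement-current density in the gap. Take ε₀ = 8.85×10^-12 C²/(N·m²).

J_d = ε₀ ∂E/∂t, so J_d = 9.74 A/m².

9.74 A/m²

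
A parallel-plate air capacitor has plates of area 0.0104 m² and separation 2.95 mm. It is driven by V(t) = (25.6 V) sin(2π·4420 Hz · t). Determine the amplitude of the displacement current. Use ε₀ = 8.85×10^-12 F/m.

The displacement current equals the conduction current C dV/dt, which peaks at C V₀ ω.
With C = ε₀A/d = (8.85×10^-12)(0.0104)/(2.95×10^-3) = 3.120×10^-11 F and ω = 2πf = 2.777×10^4 rad/s, I_d,max = (3.120×10^-11)(25.6)(2.777×10^4) = 2.22×10^-5 A.

2.22×10^-5 A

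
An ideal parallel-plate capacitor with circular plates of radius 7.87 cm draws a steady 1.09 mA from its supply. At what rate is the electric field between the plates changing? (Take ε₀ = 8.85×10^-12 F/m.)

6.33×10^9 V/(m·s)

Charge continuity gives I_d = I = 1.09×10^-3 A between the plates.
Inverting I_d = ε₀ A dE/dt gives dE/dt = 1.09×10^-3 / (8.85×10^-12 · 0.01946) = 6.33×10^9 V/(m·s).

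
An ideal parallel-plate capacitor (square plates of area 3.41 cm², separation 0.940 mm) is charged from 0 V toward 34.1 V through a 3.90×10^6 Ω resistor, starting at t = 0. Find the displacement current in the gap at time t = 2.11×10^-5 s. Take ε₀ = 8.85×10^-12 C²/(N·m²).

C = ε₀A/d = (8.85×10^-12)(3.41×10^-4)/(9.40×10^-4) = 3.210×10^-12 F, so τ = RC = 1.252×10^-5 s.
The conduction current is I(t) = (V₀/R) e^(−t/τ), and the displacement current between the plates equals it.
t/τ = 1.685; I_d = (34.1/3.90×10^6) · e^(−1.685) = (8.744×10^-6)(0.1854) = 1.62×10^-6 A.

1.62×10^-6 A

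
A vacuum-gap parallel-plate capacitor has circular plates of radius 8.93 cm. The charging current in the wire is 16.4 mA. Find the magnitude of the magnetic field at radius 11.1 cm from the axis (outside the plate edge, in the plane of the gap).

Between the plates the displacement current equals the wire current: I_d = 16.4 mA = 0.0164 A.
Outside the plates the loop encloses all of I_d, so B·2πr = μ₀ I_d and B = 2.95×10^-8 T.

2.95×10^-8 T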